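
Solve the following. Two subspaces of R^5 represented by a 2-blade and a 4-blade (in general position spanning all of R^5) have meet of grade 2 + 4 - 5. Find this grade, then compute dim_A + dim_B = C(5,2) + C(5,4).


Meet grade = grade(A) + grade(B) - n
= 2 + 4 - 5 = 1
C(5,2) = 10
C(5,4) = 5
dim_A + dim_B = 10 + 5 = 15


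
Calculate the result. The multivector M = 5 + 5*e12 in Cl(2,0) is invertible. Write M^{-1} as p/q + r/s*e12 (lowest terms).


M = 5 + 5*e12, where e12^2 = -1.
Since M commutes with its reverse ~M = a - b*e12, M * ~M = a^2 - b^2*e12^2 = a^2 + b^2.
So M^{-1} = ~M / (a^2 + b^2) = (a - b*e12)/(a^2 + b^2).
a^2 + b^2 = 25 + 25 = 50
Scalar part = 5/50 = 1/10
Bivector coeff = -5/50 = -1/10
M^{-1} = 1/10 - 1/10*e12


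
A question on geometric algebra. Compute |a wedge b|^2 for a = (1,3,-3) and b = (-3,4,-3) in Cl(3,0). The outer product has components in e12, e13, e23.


a wedge b = (a1*b2 - a2*b1)*e12 + (a1*b3 - a3*b1)*e13 + (a2*b3 - a3*b2)*e23
e12 coeff: 1*4 - 3*(-3) = 4 - (-9) = 13
e13 coeff: 1*(-3) - (-3)*(-3) = -3 - 9 = -12
e23 coeff: 3*(-3) - (-3)*4 = -9 - (-12) = 3
|a wedge b|^2 = 13^2 + (-12)^2 + 3^2
= 169 + 144 + 9
= 322


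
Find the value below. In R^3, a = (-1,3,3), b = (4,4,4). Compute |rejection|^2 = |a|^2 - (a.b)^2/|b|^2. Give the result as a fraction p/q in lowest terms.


|a|^2 = (-1)^2 + 3^2 + 3^2 = 19
|b|^2 = 4^2 + 4^2 + 4^2 = 48
a . b = (-1)*4 + 3*4 + 3*4 = 20
(a.b)^2 = 20^2 = 400
|rej|^2 = 19 - 400/48
= (912 - 400)/48
= 512/48
In lowest terms: 32/3


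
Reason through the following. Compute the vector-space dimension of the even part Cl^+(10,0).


Even subalgebra dimension = 2^(n-1)
n = 10 + 0 = 10
2^(10 - 1) = 2^9 = 512
Verification: sum of C(10,k) for even k = 1 + 45 + 210 + 210 + 45 + 1 = 512
Result = 512


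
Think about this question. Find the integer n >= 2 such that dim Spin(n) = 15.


dim Spin(n) = dim so(n) = n(n-1)/2.
Solve n(n-1)/2 = 15, i.e. n^2 - n - 30 = 0.
Discriminant = 1 + 8*15 = 121
n = (1 + sqrt(121))/2 = (1 + 11)/2 = 6


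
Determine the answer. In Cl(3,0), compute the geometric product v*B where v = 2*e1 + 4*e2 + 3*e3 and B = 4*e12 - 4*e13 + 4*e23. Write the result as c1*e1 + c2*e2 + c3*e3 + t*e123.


vB has grade-1 (vector) and grade-3 (trivector) parts: vB = (v _| B) + (v ^ B).
Vector part <vB>_1:
  e1: -v2*b12 - v3*b13 = -(4)*(4) - (3)*(-4) = -4
  e2: v1*b12 - v3*b23 = (2)*(4) - (3)*(4) = -4
  e3: v1*b13 + v2*b23 = (2)*(-4) + (4)*(4) = 8
Trivector part <vB>_3:
  e123: v1*b23 - v2*b13 + v3*b12 = (2)*(4) - (4)*(-4) + (3)*(4) = 36
vB = -4*e1 - 4*e2 + 8*e3 + 36*e123


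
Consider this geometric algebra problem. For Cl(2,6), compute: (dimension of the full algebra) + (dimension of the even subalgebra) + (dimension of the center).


n = 2 + 6 = 8
Total dim = 2^8 = 256
Even subalgebra dim = 2^7 = 128
n is even, so center dim = 1
Sum = 256 + 128 + 1 = 385


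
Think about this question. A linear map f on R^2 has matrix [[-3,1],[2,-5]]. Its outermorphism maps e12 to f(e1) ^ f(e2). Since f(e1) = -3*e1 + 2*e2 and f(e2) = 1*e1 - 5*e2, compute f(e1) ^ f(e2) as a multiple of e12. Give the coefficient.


The outermorphism of a linear map f sends e1^e2 to f(e1)^f(e2).
f(e1) = -3*e1 + 2*e2
f(e2) = 1*e1 - 5*e2
f(e1) ^ f(e2) = (-3*e1 + 2*e2) ^ (1*e1 - 5*e2)
= (-3)*(-5)*e12 + 2*1*e21
= (15 - 2)*e12
= 13*e12
Coefficient = 13


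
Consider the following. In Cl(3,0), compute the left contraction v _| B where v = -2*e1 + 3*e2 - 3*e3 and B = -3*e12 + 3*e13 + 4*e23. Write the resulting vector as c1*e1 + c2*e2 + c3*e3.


Left contraction v _| B = <vB>_1 (grade-1 part of the geometric product vB).
Using e1_|e12 = e2, e2_|e12 = -e1, e1_|e13 = e3, e3_|e13 = -e1, e2_|e23 = e3, e3_|e23 = -e2:
e1 coeff: -v2*b12 - v3*b13 = -(3)*(-3) - (-3)*(3) = 18
e2 coeff: v1*b12 - v3*b23 = (-2)*(-3) - (-3)*(4) = 18
e3 coeff: v1*b13 + v2*b23 = (-2)*(3) + (3)*(4) = 6
v _| B = 18*e1 + 18*e2 + 6*e3


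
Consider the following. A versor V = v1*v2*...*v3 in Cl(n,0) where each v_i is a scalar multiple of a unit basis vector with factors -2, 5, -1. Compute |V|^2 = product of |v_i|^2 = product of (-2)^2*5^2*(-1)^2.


Each vector v_i has |v_i|^2 = s_i^2
Squared scales: (-2)^2 = 4, 5^2 = 25, (-1)^2 = 1
|V|^2 = 4 * 25 * 1
= 100


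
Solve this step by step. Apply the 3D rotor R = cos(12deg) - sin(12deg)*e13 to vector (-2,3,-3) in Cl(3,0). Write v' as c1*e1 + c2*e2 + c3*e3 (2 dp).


Rotor R = cos(12deg) - sin(12deg)*e13
Rotation angle theta = 2 * 12 = 24 degrees in the e13 plane (e1 -> e3).
The component perpendicular to the plane (e2) is invariant: v'_2 = v2 = 3.00
cos(24deg) = 0.9135, sin(24deg) = 0.4067
v'_1 = v1*cos(theta) - v3*sin(theta) = -2*0.9135 - (-3)*0.4067 = -0.61
v'_3 = v1*sin(theta) + v3*cos(theta) = -2*0.4067 + (-3)*0.9135 = -3.55
v' = -0.61*e1 + 3.00*e2 - 3.55*e3


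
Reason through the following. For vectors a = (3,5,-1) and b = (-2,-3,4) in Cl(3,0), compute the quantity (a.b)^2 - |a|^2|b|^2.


a . b = 3*(-2) + 5*(-3) + (-1)*4
= -6 + (-15) + (-4) = -25
|a|^2 = 3^2 + 5^2 + (-1)^2 = 35
|b|^2 = (-2)^2 + (-3)^2 + 4^2 = 29
(a.b)^2 = (-25)^2 = 625
|a|^2 * |b|^2 = 35 * 29 = 1015
Result = 625 - 1015 = -390


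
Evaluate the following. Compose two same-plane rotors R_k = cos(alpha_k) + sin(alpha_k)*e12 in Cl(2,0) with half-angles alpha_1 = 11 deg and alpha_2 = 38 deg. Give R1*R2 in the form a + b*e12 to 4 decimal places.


Same-plane rotors commute and their half-angles add:
R1*R2 = cos(a1 + a2) + sin(a1 + a2)*e12.
a1 + a2 = 11 + 38 = 49 deg
cos(49 deg) = 0.6561
sin(49 deg) = 0.7547
R1*R2 = 0.6561 + 0.7547*e12


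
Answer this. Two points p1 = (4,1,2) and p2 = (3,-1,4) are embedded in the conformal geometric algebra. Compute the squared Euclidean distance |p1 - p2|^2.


p1 - p2 = (1, 2, -2)
|p1 - p2|^2 = 1^2 + 2^2 + (-2)^2
= 1 + 4 + 4
= 9


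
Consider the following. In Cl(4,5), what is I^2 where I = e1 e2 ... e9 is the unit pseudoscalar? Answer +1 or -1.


The pseudoscalar I = e1...e_n (product of all n generators) of Cl(p,q) satisfies I^2 = (-1)^(q + n(n-1)/2).
p = 4, q = 5, n = p + q = 9
n(n-1)/2 = 9 * 8 / 2 = 36
Exponent = q + n(n-1)/2 = 5 + 36 = 41
I^2 = (-1)^41 = -1


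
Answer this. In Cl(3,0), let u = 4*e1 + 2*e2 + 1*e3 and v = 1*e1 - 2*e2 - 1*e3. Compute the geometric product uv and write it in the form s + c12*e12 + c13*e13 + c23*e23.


In Cl(3,0): e_i^2 = 1, e_ie_j = -e_je_i for i != j.
Scalar part = u . v = 4*1 + 2*(-2) + 1*(-1)
= 4 + (-4) + (-1) = -1
e12 coeff = 4*(-2) - 2*1 = -8 - 2 = -10
e13 coeff = 4*(-1) - 1*1 = -4 - 1 = -5
e23 coeff = 2*(-1) - 1*(-2) = -2 - (-2) = 0
uv = -1 - 10*e12 - 5*e13 + 0*e23


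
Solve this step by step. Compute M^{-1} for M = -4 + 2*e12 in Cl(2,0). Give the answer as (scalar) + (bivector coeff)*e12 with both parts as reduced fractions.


M = -4 + 2*e12, where e12^2 = -1.
Since M commutes with its reverse ~M = a - b*e12, M * ~M = a^2 - b^2*e12^2 = a^2 + b^2.
So M^{-1} = ~M / (a^2 + b^2) = (a - b*e12)/(a^2 + b^2).
a^2 + b^2 = 16 + 4 = 20
Scalar part = -4/20 = -1/5
Bivector coeff = -2/20 = -1/10
M^{-1} = -1/5 - 1/10*e12


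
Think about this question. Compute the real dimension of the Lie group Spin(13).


Spin(n) double-covers SO(n); both have Lie algebra so(n) of dimension n(n-1)/2.
n = 13
n(n-1) = 13 * 12 = 156
dim Spin(13) = 156/2 = 78


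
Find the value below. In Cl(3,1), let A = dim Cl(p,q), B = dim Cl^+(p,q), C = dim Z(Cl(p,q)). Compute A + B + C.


n = 3 + 1 = 4
Total dim = 2^4 = 16
Even subalgebra dim = 2^3 = 8
n is even, so center dim = 1
Sum = 16 + 8 + 1 = 25


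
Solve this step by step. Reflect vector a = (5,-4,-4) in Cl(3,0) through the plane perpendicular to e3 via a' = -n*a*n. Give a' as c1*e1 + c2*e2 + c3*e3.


Reflection formula: a' = -n*a*n, with n = e3 (unit vector, n^2 = 1).
For reflection through hyperplane perp to e3:
The component along e3 flips sign, others stay.
a = (5, -4, -4)
a' = (5, -4, 4)
a' = 5*e1 - 4*e2 + 4*e3


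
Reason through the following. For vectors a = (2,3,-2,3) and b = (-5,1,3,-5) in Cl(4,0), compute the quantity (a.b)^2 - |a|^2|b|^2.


a . b = 2*(-5) + 3*1 + (-2)*3 + 3*(-5)
= -10 + 3 + (-6) + (-15) = -28
|a|^2 = 2^2 + 3^2 + (-2)^2 + 3^2 = 26
|b|^2 = (-5)^2 + 1^2 + 3^2 + (-5)^2 = 60
(a.b)^2 = (-28)^2 = 784
|a|^2 * |b|^2 = 26 * 60 = 1560
Result = 784 - 1560 = -776


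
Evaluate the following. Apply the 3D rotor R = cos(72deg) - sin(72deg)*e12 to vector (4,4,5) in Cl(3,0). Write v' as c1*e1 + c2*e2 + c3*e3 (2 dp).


Rotor R = cos(72deg) - sin(72deg)*e12
Rotation angle theta = 2 * 72 = 144 degrees in the e12 plane (e1 -> e2).
The component perpendicular to the plane (e3) is invariant: v'_3 = v3 = 5.00
cos(144deg) = -0.8090, sin(144deg) = 0.5878
v'_1 = v1*cos(theta) - v2*sin(theta) = 4*(-0.8090) - 4*0.5878 = -5.59
v'_2 = v1*sin(theta) + v2*cos(theta) = 4*0.5878 + 4*(-0.8090) = -0.88
v' = -5.59*e1 - 0.88*e2 + 5.00*e3


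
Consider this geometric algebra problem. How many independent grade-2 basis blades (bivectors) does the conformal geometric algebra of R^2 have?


The conformal model of R^2 uses Cl(3,1) with m = 2 + 2 = 4 generators.
Number of grade-2 blades = C(m, 2) = C(4, 2)
= 4*3/2 = 6


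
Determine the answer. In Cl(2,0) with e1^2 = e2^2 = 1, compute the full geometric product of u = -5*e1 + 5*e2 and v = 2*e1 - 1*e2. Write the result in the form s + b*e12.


Expand: (-5*e1 + 5*e2)(2*e1 - 1*e2)
= (-5)*2*e1e1 + (-5)*(-1)*e1e2 + 5*2*e2e1 + 5*(-1)*e2e2
Using e1^2 = e2^2 = 1, e2e1 = -e1e2:
Scalar part s = (-5)*2 + 5*(-1) = -10 + (-5) = -15
Bivector part b = (-5)*(-1) - 5*2 = 5 - 10 = -5
uv = -15 - 5*e12


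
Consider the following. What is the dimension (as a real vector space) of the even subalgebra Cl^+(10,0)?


Even subalgebra dimension = 2^(n-1)
n = 10 + 0 = 10
2^(10 - 1) = 2^9 = 512
Verification: sum of C(10,k) for even k = 1 + 45 + 210 + 210 + 45 + 1 = 512
Result = 512


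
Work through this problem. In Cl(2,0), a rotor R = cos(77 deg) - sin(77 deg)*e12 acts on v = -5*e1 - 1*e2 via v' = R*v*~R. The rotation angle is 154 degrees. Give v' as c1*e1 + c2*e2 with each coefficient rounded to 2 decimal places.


Rotor R = cos(77deg) - sin(77deg)*e12
Rotation angle theta = 2 * 77 = 154 degrees
v' = R*v*~R rotates v by theta.
cos(154deg) = -0.8988, sin(154deg) = 0.4384
v'_1 = -5*cos(154deg) - (-1)*sin(154deg)
= -5*(-0.8988) - (-1)*0.4384
= 4.93
v'_2 = -5*sin(154deg) + (-1)*cos(154deg)
= -5*0.4384 + (-1)*(-0.8988)
= -1.29
v' = 4.93*e1 - 1.29*e2


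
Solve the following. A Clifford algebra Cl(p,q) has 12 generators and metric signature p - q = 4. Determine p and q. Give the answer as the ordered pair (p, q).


We need p + q = 12 and p - q = 4.
Adding: 2p = 12 + 4 = 16, so p = 8.
Then q = 12 - 8 = 4.
(p, q) = (8, 4)


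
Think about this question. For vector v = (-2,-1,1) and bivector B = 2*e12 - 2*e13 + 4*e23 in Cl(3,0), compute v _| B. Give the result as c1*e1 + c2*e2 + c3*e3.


Left contraction v _| B = <vB>_1 (grade-1 part of the geometric product vB).
Using e1_|e12 = e2, e2_|e12 = -e1, e1_|e13 = e3, e3_|e13 = -e1, e2_|e23 = e3, e3_|e23 = -e2:
e1 coeff: -v2*b12 - v3*b13 = -(-1)*(2) - (1)*(-2) = 4
e2 coeff: v1*b12 - v3*b23 = (-2)*(2) - (1)*(4) = -8
e3 coeff: v1*b13 + v2*b23 = (-2)*(-2) + (-1)*(4) = 0
v _| B = 4*e1 - 8*e2 + 0*e3


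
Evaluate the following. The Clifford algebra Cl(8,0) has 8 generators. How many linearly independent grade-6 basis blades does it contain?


Number of grade-k basis blades in Cl(p,q) with n = p + q is C(n, k).
n = 8 + 0 = 8
C(8, 6) = 8! / (6! * 2!)
= 40320 / (720 * 2)
= 28


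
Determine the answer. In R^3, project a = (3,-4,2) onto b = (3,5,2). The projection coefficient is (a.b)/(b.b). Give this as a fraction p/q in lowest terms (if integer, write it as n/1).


Projection coefficient = (a . b) / (b . b)
a . b = 3*3 + (-4)*5 + 2*2
= 9 + (-20) + 4 = -7
b . b = 3^2 + 5^2 + 2^2
= 9 + 25 + 4 = 38
Coefficient = -7/38
In lowest terms: -7/38


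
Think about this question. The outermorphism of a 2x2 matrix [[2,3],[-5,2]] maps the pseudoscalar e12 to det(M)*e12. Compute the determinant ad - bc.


The outermorphism of a linear map f sends e1^e2 to f(e1)^f(e2).
f(e1) = 2*e1 - 5*e2
f(e2) = 3*e1 + 2*e2
f(e1) ^ f(e2) = (2*e1 - 5*e2) ^ (3*e1 + 2*e2)
= 2*2*e12 + (-5)*3*e21
= (4 - (-15))*e12
= 19*e12
Coefficient = 19


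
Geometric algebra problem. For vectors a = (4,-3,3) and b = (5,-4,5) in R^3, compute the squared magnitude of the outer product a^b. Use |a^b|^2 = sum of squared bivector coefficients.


a wedge b = (a1*b2 - a2*b1)*e12 + (a1*b3 - a3*b1)*e13 + (a2*b3 - a3*b2)*e23
e12 coeff: 4*(-4) - (-3)*5 = -16 - (-15) = -1
e13 coeff: 4*5 - 3*5 = 20 - 15 = 5
e23 coeff: (-3)*5 - 3*(-4) = -15 - (-12) = -3
|a wedge b|^2 = (-1)^2 + 5^2 + (-3)^2
= 1 + 25 + 9
= 35


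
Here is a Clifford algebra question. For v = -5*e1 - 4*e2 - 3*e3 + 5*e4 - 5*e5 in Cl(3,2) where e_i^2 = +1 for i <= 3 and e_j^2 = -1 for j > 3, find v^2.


v^2 = sum of c_i^2 * e_i^2
Positive signature terms (e_i^2 = +1): (-5)^2 + (-4)^2 + (-3)^2 = 50
Negative signature terms (e_j^2 = -1): 5^2 + (-5)^2 = 50
v^2 = 50 - 50 = 0


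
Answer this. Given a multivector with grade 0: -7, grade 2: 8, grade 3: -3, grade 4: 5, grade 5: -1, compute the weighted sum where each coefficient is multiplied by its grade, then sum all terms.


Grade-weighted sum = sum of grade_k * coefficient_k
0*(-7) = 0
2*8 = 16
3*(-3) = -9
4*5 = 20
5*(-1) = -5
Total = 0 + 16 + (-9) + 20 + (-5) = 22


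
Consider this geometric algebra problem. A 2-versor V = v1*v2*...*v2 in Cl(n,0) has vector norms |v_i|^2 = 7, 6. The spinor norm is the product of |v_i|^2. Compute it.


Spinor norm N(V) = |v1|^2 * |v2|^2 * ... * |v2|^2
= 7 * 6
Running product: 7, 42
N(V) = 42


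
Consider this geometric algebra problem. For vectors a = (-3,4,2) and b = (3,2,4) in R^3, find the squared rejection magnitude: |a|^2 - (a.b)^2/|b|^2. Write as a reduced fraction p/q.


|a|^2 = (-3)^2 + 4^2 + 2^2 = 29
|b|^2 = 3^2 + 2^2 + 4^2 = 29
a . b = (-3)*3 + 4*2 + 2*4 = 7
(a.b)^2 = 7^2 = 49
|rej|^2 = 29 - 49/29
= (841 - 49)/29
= 792/29
In lowest terms: 792/29


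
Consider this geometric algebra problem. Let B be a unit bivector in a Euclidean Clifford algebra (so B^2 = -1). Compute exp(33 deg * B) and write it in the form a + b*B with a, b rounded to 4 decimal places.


For a unit bivector B with B^2 = -1, the exponential series gives
e^(theta*B) = cos(theta) + sin(theta)*B (the GA analogue of Euler's formula).
theta = 33 degrees = 0.575959 rad
cos(33 deg) = 0.8387
sin(33 deg) = 0.5446
exp(theta*B) = 0.8387 + 0.5446*B


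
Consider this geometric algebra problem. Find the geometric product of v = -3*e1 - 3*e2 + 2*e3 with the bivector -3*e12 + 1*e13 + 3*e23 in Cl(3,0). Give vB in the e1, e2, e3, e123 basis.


vB has grade-1 (vector) and grade-3 (trivector) parts: vB = (v _| B) + (v ^ B).
Vector part <vB>_1:
  e1: -v2*b12 - v3*b13 = -(-3)*(-3) - (2)*(1) = -11
  e2: v1*b12 - v3*b23 = (-3)*(-3) - (2)*(3) = 3
  e3: v1*b13 + v2*b23 = (-3)*(1) + (-3)*(3) = -12
Trivector part <vB>_3:
  e123: v1*b23 - v2*b13 + v3*b12 = (-3)*(3) - (-3)*(1) + (2)*(-3) = -12
vB = -11*e1 + 3*e2 - 12*e3 - 12*e123


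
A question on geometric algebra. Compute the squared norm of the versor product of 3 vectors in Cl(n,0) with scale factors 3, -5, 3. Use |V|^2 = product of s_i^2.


Each vector v_i has |v_i|^2 = s_i^2
Squared scales: 3^2 = 9, (-5)^2 = 25, 3^2 = 9
|V|^2 = 9 * 25 * 9
= 2025


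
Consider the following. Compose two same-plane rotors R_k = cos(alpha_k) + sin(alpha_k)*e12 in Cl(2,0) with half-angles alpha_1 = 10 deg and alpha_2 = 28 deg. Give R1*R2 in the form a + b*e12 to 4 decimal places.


Same-plane rotors commute and their half-angles add:
R1*R2 = cos(a1 + a2) + sin(a1 + a2)*e12.
a1 + a2 = 10 + 28 = 38 deg
cos(38 deg) = 0.7880
sin(38 deg) = 0.6157
R1*R2 = 0.7880 + 0.6157*e12


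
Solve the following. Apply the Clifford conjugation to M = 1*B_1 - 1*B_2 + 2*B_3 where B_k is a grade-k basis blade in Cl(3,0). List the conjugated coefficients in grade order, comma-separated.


Clifford conjugate sign for grade k: (-1)^(k(k+1)/2)
Grade 1: (-1)^(1*2/2) = (-1)^1 = -1, coeff 1 -> -1
Grade 2: (-1)^(2*3/2) = (-1)^3 = -1, coeff -1 -> 1
Grade 3: (-1)^(3*4/2) = (-1)^6 = 1, coeff 2 -> 2
Conjugated coefficients: -1, 1, 2


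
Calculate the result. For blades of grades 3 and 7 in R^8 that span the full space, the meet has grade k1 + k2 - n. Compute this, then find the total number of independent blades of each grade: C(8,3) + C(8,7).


Meet grade = grade(A) + grade(B) - n
= 3 + 7 - 8 = 2
C(8,3) = 56
C(8,7) = 8
dim_A + dim_B = 56 + 8 = 64


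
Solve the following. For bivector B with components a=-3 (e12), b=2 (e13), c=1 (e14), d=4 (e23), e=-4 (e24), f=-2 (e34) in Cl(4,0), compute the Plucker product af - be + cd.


Plucker relation: af - be + cd
a*f = (-3)*(-2) = 6
b*e = 2*(-4) = -8
c*d = 1*4 = 4
af - be + cd = 6 - (-8) + 4
= 18


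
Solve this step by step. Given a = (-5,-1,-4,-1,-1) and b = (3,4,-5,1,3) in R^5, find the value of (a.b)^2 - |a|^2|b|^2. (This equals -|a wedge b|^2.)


a . b = (-5)*3 + (-1)*4 + (-4)*(-5) + (-1)*1 + (-1)*3
= -15 + (-4) + 20 + (-1) + (-3) = -3
|a|^2 = (-5)^2 + (-1)^2 + (-4)^2 + (-1)^2 + (-1)^2 = 44
|b|^2 = 3^2 + 4^2 + (-5)^2 + 1^2 + 3^2 = 60
(a.b)^2 = (-3)^2 = 9
|a|^2 * |b|^2 = 44 * 60 = 2640
Result = 9 - 2640 = -2631


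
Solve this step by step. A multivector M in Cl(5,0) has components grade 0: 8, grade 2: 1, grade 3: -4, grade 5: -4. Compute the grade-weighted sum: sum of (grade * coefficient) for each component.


Grade-weighted sum = sum of grade_k * coefficient_k
0*8 = 0
2*1 = 2
3*(-4) = -12
5*(-4) = -20
Total = 0 + 2 + (-12) + (-20) = -30


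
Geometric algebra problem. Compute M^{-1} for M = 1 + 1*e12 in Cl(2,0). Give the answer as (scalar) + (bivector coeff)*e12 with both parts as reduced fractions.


M = 1 + 1*e12, where e12^2 = -1.
Since M commutes with its reverse ~M = a - b*e12, M * ~M = a^2 - b^2*e12^2 = a^2 + b^2.
So M^{-1} = ~M / (a^2 + b^2) = (a - b*e12)/(a^2 + b^2).
a^2 + b^2 = 1 + 1 = 2
Scalar part = 1/2 = 1/2
Bivector coeff = -1/2 = -1/2
M^{-1} = 1/2 - 1/2*e12


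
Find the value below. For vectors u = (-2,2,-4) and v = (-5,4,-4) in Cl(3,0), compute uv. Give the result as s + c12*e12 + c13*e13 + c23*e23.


In Cl(3,0): e_i^2 = 1, e_ie_j = -e_je_i for i != j.
Scalar part = u . v = (-2)*(-5) + 2*4 + (-4)*(-4)
= 10 + 8 + 16 = 34
e12 coeff = (-2)*4 - 2*(-5) = -8 - (-10) = 2
e13 coeff = (-2)*(-4) - (-4)*(-5) = 8 - 20 = -12
e23 coeff = 2*(-4) - (-4)*4 = -8 - (-16) = 8
uv = 34 + 2*e12 - 12*e13 + 8*e23


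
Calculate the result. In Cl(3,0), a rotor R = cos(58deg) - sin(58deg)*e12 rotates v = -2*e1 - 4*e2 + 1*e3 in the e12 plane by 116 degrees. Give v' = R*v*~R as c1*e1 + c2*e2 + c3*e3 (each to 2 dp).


Rotor R = cos(58deg) - sin(58deg)*e12
Rotation angle theta = 2 * 58 = 116 degrees in the e12 plane (e1 -> e2).
The component perpendicular to the plane (e3) is invariant: v'_3 = v3 = 1.00
cos(116deg) = -0.4384, sin(116deg) = 0.8988
v'_1 = v1*cos(theta) - v2*sin(theta) = -2*(-0.4384) - (-4)*0.8988 = 4.47
v'_2 = v1*sin(theta) + v2*cos(theta) = -2*0.8988 + (-4)*(-0.4384) = -0.04
v' = 4.47*e1 - 0.04*e2 + 1.00*e3


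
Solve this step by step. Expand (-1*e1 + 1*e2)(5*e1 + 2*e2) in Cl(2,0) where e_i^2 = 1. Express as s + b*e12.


Expand: (-1*e1 + 1*e2)(5*e1 + 2*e2)
= (-1)*5*e1e1 + (-1)*2*e1e2 + 1*5*e2e1 + 1*2*e2e2
Using e1^2 = e2^2 = 1, e2e1 = -e1e2:
Scalar part s = (-1)*5 + 1*2 = -5 + 2 = -3
Bivector part b = (-1)*2 - 1*5 = -2 - 5 = -7
uv = -3 - 7*e12


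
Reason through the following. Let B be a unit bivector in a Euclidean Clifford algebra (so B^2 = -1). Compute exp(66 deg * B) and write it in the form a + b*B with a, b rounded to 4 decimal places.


For a unit bivector B with B^2 = -1, the exponential series gives
e^(theta*B) = cos(theta) + sin(theta)*B (the GA analogue of Euler's formula).
theta = 66 degrees = 1.151917 rad
cos(66 deg) = 0.4067
sin(66 deg) = 0.9135
exp(theta*B) = 0.4067 + 0.9135*B


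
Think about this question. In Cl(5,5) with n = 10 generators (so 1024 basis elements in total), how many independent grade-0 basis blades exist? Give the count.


Number of grade-k basis blades in Cl(p,q) with n = p + q is C(n, k).
n = 5 + 5 = 10
C(10, 0) = 10! / (0! * 10!)
= 3628800 / (1 * 3628800)
= 1


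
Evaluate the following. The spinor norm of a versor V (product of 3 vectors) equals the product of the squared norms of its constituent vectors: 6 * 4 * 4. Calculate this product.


Spinor norm N(V) = |v1|^2 * |v2|^2 * ... * |v3|^2
= 6 * 4 * 4
Running product: 6, 24, 96
N(V) = 96


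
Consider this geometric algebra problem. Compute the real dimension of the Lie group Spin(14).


Spin(n) double-covers SO(n); both have Lie algebra so(n) of dimension n(n-1)/2.
n = 14
n(n-1) = 14 * 13 = 182
dim Spin(14) = 182/2 = 91


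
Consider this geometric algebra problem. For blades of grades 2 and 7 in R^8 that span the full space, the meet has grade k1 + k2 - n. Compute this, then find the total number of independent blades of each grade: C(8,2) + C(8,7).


Meet grade = grade(A) + grade(B) - n
= 2 + 7 - 8 = 1
C(8,2) = 28
C(8,7) = 8
dim_A + dim_B = 28 + 8 = 36


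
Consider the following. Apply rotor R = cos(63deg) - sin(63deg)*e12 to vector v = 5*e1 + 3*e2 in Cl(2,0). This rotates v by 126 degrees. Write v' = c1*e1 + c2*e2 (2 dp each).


Rotor R = cos(63deg) - sin(63deg)*e12
Rotation angle theta = 2 * 63 = 126 degrees
v' = R*v*~R rotates v by theta.
cos(126deg) = -0.5878, sin(126deg) = 0.8090
v'_1 = 5*cos(126deg) - 3*sin(126deg)
= 5*(-0.5878) - 3*0.8090
= -5.37
v'_2 = 5*sin(126deg) + 3*cos(126deg)
= 5*0.8090 + 3*(-0.5878)
= 2.28
v' = -5.37*e1 + 2.28*e2


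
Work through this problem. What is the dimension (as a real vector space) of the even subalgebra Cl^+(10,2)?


Even subalgebra dimension = 2^(n-1)
n = 10 + 2 = 12
2^(12 - 1) = 2^11 = 2048
Verification: sum of C(12,k) for even k = 1 + 66 + 495 + 924 + 495 + 66 + 1 = 2048
Result = 2048


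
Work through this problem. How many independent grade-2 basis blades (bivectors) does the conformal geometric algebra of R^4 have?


The conformal model of R^4 uses Cl(5,1) with m = 4 + 2 = 6 generators.
Number of grade-2 blades = C(m, 2) = C(6, 2)
= 6*5/2 = 15


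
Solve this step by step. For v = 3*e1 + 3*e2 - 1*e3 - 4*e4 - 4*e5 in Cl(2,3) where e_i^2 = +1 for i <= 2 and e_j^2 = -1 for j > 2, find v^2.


v^2 = sum of c_i^2 * e_i^2
Positive signature terms (e_i^2 = +1): 3^2 + 3^2 = 18
Negative signature terms (e_j^2 = -1): (-1)^2 + (-4)^2 + (-4)^2 = 33
v^2 = 18 - 33 = -15


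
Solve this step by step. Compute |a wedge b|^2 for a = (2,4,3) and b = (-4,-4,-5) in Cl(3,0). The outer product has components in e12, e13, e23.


a wedge b = (a1*b2 - a2*b1)*e12 + (a1*b3 - a3*b1)*e13 + (a2*b3 - a3*b2)*e23
e12 coeff: 2*(-4) - 4*(-4) = -8 - (-16) = 8
e13 coeff: 2*(-5) - 3*(-4) = -10 - (-12) = 2
e23 coeff: 4*(-5) - 3*(-4) = -20 - (-12) = -8
|a wedge b|^2 = 8^2 + 2^2 + (-8)^2
= 64 + 4 + 64
= 132


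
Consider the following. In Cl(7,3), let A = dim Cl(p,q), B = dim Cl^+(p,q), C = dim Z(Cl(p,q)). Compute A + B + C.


n = 7 + 3 = 10
Total dim = 2^10 = 1024
Even subalgebra dim = 2^9 = 512
n is even, so center dim = 1
Sum = 1024 + 512 + 1 = 1537


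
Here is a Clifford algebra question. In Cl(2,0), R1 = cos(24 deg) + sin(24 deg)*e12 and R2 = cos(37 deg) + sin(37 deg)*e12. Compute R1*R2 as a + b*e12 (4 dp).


Same-plane rotors commute and their half-angles add:
R1*R2 = cos(a1 + a2) + sin(a1 + a2)*e12.
a1 + a2 = 24 + 37 = 61 deg
cos(61 deg) = 0.4848
sin(61 deg) = 0.8746
R1*R2 = 0.4848 + 0.8746*e12


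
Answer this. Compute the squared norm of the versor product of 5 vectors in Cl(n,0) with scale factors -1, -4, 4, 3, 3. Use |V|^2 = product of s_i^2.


Each vector v_i has |v_i|^2 = s_i^2
Squared scales: (-1)^2 = 1, (-4)^2 = 16, 4^2 = 16, 3^2 = 9, 3^2 = 9
|V|^2 = 1 * 16 * 16 * 9 * 9
= 20736


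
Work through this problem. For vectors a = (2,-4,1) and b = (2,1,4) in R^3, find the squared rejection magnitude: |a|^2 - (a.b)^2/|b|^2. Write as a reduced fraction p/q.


|a|^2 = 2^2 + (-4)^2 + 1^2 = 21
|b|^2 = 2^2 + 1^2 + 4^2 = 21
a . b = 2*2 + (-4)*1 + 1*4 = 4
(a.b)^2 = 4^2 = 16
|rej|^2 = 21 - 16/21
= (441 - 16)/21
= 425/21
In lowest terms: 425/21


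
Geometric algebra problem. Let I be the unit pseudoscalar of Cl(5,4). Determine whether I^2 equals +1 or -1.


The pseudoscalar I = e1...e_n (product of all n generators) of Cl(p,q) satisfies I^2 = (-1)^(q + n(n-1)/2).
p = 5, q = 4, n = p + q = 9
n(n-1)/2 = 9 * 8 / 2 = 36
Exponent = q + n(n-1)/2 = 4 + 36 = 40
I^2 = (-1)^40 = +1


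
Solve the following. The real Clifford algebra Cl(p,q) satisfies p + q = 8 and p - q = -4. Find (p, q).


We need p + q = 8 and p - q = -4.
Adding: 2p = 8 + (-4) = 4, so p = 2.
Then q = 8 - 2 = 6.
(p, q) = (2, 6)


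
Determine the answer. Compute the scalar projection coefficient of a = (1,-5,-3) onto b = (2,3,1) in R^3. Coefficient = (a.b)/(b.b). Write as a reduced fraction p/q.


Projection coefficient = (a . b) / (b . b)
a . b = 1*2 + (-5)*3 + (-3)*1
= 2 + (-15) + (-3) = -16
b . b = 2^2 + 3^2 + 1^2
= 4 + 9 + 1 = 14
Coefficient = -16/14
In lowest terms: -8/7


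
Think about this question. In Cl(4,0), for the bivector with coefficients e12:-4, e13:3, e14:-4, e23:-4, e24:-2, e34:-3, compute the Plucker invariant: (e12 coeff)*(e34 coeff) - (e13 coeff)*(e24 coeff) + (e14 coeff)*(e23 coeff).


Plucker relation: af - be + cd
a*f = (-4)*(-3) = 12
b*e = 3*(-2) = -6
c*d = (-4)*(-4) = 16
af - be + cd = 12 - (-6) + 16
= 34


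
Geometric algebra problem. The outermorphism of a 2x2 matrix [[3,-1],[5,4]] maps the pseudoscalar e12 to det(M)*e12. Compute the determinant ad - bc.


The outermorphism of a linear map f sends e1^e2 to f(e1)^f(e2).
f(e1) = 3*e1 + 5*e2
f(e2) = -1*e1 + 4*e2
f(e1) ^ f(e2) = (3*e1 + 5*e2) ^ (-1*e1 + 4*e2)
= 3*4*e12 + 5*(-1)*e21
= (12 - (-5))*e12
= 17*e12
Coefficient = 17


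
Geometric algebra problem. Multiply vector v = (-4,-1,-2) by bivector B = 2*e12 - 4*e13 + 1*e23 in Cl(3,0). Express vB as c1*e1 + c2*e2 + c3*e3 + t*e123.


vB has grade-1 (vector) and grade-3 (trivector) parts: vB = (v _| B) + (v ^ B).
Vector part <vB>_1:
  e1: -v2*b12 - v3*b13 = -(-1)*(2) - (-2)*(-4) = -6
  e2: v1*b12 - v3*b23 = (-4)*(2) - (-2)*(1) = -6
  e3: v1*b13 + v2*b23 = (-4)*(-4) + (-1)*(1) = 15
Trivector part <vB>_3:
  e123: v1*b23 - v2*b13 + v3*b12 = (-4)*(1) - (-1)*(-4) + (-2)*(2) = -12
vB = -6*e1 - 6*e2 + 15*e3 - 12*e123


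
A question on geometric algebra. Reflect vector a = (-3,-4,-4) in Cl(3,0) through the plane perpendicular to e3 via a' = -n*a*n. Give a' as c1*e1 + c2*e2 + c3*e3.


Reflection formula: a' = -n*a*n, with n = e3 (unit vector, n^2 = 1).
For reflection through hyperplane perp to e3:
The component along e3 flips sign, others stay.
a = (-3, -4, -4)
a' = (-3, -4, 4)
a' = -3*e1 - 4*e2 + 4*e3


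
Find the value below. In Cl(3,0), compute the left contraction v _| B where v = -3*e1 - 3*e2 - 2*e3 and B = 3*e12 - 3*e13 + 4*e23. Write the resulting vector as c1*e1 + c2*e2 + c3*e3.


Left contraction v _| B = <vB>_1 (grade-1 part of the geometric product vB).
Using e1_|e12 = e2, e2_|e12 = -e1, e1_|e13 = e3, e3_|e13 = -e1, e2_|e23 = e3, e3_|e23 = -e2:
e1 coeff: -v2*b12 - v3*b13 = -(-3)*(3) - (-2)*(-3) = 3
e2 coeff: v1*b12 - v3*b23 = (-3)*(3) - (-2)*(4) = -1
e3 coeff: v1*b13 + v2*b23 = (-3)*(-3) + (-3)*(4) = -3
v _| B = 3*e1 - 1*e2 - 3*e3


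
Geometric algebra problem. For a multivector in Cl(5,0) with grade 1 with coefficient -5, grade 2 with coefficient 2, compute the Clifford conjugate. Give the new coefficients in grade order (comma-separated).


Clifford conjugate sign for grade k: (-1)^(k(k+1)/2)
Grade 1: (-1)^(1*2/2) = (-1)^1 = -1, coeff -5 -> 5
Grade 2: (-1)^(2*3/2) = (-1)^3 = -1, coeff 2 -> -2
Conjugated coefficients: 5, -2


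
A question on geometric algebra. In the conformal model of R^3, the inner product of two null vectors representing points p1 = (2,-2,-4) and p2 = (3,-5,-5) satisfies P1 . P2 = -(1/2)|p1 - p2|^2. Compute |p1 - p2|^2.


p1 - p2 = (-1, 3, 1)
|p1 - p2|^2 = (-1)^2 + 3^2 + 1^2
= 1 + 9 + 1
= 11


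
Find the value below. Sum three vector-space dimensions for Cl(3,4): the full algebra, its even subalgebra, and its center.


n = 3 + 4 = 7
Total dim = 2^7 = 128
Even subalgebra dim = 2^6 = 64
n is odd, so center dim = 2
Sum = 128 + 64 + 2 = 194


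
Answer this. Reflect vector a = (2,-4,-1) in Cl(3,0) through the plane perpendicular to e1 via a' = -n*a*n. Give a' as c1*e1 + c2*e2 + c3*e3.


Reflection formula: a' = -n*a*n, with n = e1 (unit vector, n^2 = 1).
For reflection through hyperplane perp to e1:
The component along e1 flips sign, others stay.
a = (2, -4, -1)
a' = (-2, -4, -1)
a' = -2*e1 - 4*e2 - 1*e3


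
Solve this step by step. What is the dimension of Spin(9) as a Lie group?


Spin(n) double-covers SO(n); both have Lie algebra so(n) of dimension n(n-1)/2.
n = 9
n(n-1) = 9 * 8 = 72
dim Spin(9) = 72/2 = 36


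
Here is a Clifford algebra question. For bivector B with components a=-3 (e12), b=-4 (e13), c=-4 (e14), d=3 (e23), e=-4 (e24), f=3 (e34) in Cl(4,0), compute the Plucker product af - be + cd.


Plucker relation: af - be + cd
a*f = (-3)*3 = -9
b*e = (-4)*(-4) = 16
c*d = (-4)*3 = -12
af - be + cd = -9 - 16 + (-12)
= -37


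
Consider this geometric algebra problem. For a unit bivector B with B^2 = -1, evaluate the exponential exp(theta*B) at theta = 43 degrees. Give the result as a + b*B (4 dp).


For a unit bivector B with B^2 = -1, the exponential series gives
e^(theta*B) = cos(theta) + sin(theta)*B (the GA analogue of Euler's formula).
theta = 43 degrees = 0.750492 rad
cos(43 deg) = 0.7314
sin(43 deg) = 0.6820
exp(theta*B) = 0.7314 + 0.6820*B


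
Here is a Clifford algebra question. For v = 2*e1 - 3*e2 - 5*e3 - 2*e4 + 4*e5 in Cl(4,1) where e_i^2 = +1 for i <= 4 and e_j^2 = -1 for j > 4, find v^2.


v^2 = sum of c_i^2 * e_i^2
Positive signature terms (e_i^2 = +1): 2^2 + (-3)^2 + (-5)^2 + (-2)^2 = 42
Negative signature terms (e_j^2 = -1): 4^2 = 16
v^2 = 42 - 16 = 26


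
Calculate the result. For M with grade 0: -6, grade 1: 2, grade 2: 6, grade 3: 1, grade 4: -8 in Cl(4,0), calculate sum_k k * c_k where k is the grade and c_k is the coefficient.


Grade-weighted sum = sum of grade_k * coefficient_k
0*(-6) = 0
1*2 = 2
2*6 = 12
3*1 = 3
4*(-8) = -32
Total = 0 + 2 + 12 + 3 + (-32) = -15


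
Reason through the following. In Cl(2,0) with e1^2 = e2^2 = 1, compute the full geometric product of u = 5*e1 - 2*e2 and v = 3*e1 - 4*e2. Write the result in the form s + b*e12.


Expand: (5*e1 - 2*e2)(3*e1 - 4*e2)
= 5*3*e1e1 + 5*(-4)*e1e2 + (-2)*3*e2e1 + (-2)*(-4)*e2e2
Using e1^2 = e2^2 = 1, e2e1 = -e1e2:
Scalar part s = 5*3 + (-2)*(-4) = 15 + 8 = 23
Bivector part b = 5*(-4) - (-2)*3 = -20 - (-6) = -14
uv = 23 - 14*e12


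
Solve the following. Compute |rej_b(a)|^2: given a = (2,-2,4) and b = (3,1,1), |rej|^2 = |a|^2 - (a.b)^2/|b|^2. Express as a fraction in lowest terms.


|a|^2 = 2^2 + (-2)^2 + 4^2 = 24
|b|^2 = 3^2 + 1^2 + 1^2 = 11
a . b = 2*3 + (-2)*1 + 4*1 = 8
(a.b)^2 = 8^2 = 64
|rej|^2 = 24 - 64/11
= (264 - 64)/11
= 200/11
In lowest terms: 200/11


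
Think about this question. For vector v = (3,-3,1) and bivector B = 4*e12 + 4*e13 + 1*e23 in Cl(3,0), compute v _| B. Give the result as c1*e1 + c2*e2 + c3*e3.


Left contraction v _| B = <vB>_1 (grade-1 part of the geometric product vB).
Using e1_|e12 = e2, e2_|e12 = -e1, e1_|e13 = e3, e3_|e13 = -e1, e2_|e23 = e3, e3_|e23 = -e2:
e1 coeff: -v2*b12 - v3*b13 = -(-3)*(4) - (1)*(4) = 8
e2 coeff: v1*b12 - v3*b23 = (3)*(4) - (1)*(1) = 11
e3 coeff: v1*b13 + v2*b23 = (3)*(4) + (-3)*(1) = 9
v _| B = 8*e1 + 11*e2 + 9*e3


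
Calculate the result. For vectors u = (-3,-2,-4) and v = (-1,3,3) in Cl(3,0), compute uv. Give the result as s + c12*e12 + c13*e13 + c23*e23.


In Cl(3,0): e_i^2 = 1, e_ie_j = -e_je_i for i != j.
Scalar part = u . v = (-3)*(-1) + (-2)*3 + (-4)*3
= 3 + (-6) + (-12) = -15
e12 coeff = (-3)*3 - (-2)*(-1) = -9 - 2 = -11
e13 coeff = (-3)*3 - (-4)*(-1) = -9 - 4 = -13
e23 coeff = (-2)*3 - (-4)*3 = -6 - (-12) = 6
uv = -15 - 11*e12 - 13*e13 + 6*e23


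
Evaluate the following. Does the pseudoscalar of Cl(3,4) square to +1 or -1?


The pseudoscalar I = e1...e_n (product of all n generators) of Cl(p,q) satisfies I^2 = (-1)^(q + n(n-1)/2).
p = 3, q = 4, n = p + q = 7
n(n-1)/2 = 7 * 6 / 2 = 21
Exponent = q + n(n-1)/2 = 4 + 21 = 25
I^2 = (-1)^25 = -1


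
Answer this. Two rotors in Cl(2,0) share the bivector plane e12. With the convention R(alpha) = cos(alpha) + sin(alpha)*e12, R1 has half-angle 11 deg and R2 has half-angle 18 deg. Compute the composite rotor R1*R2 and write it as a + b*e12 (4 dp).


Same-plane rotors commute and their half-angles add:
R1*R2 = cos(a1 + a2) + sin(a1 + a2)*e12.
a1 + a2 = 11 + 18 = 29 deg
cos(29 deg) = 0.8746
sin(29 deg) = 0.4848
R1*R2 = 0.8746 + 0.4848*e12


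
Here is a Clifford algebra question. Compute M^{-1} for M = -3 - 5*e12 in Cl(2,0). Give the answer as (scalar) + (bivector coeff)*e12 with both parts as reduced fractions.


M = -3 - 5*e12, where e12^2 = -1.
Since M commutes with its reverse ~M = a - b*e12, M * ~M = a^2 - b^2*e12^2 = a^2 + b^2.
So M^{-1} = ~M / (a^2 + b^2) = (a - b*e12)/(a^2 + b^2).
a^2 + b^2 = 9 + 25 = 34
Scalar part = -3/34 = -3/34
Bivector coeff = 5/34 = 5/34
M^{-1} = -3/34 + 5/34*e12


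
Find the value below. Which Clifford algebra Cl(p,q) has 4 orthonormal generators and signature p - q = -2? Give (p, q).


We need p + q = 4 and p - q = -2.
Adding: 2p = 4 + (-2) = 2, so p = 1.
Then q = 4 - 1 = 3.
(p, q) = (1, 3)


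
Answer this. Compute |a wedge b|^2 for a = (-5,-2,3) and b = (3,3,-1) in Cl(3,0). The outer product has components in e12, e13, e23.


a wedge b = (a1*b2 - a2*b1)*e12 + (a1*b3 - a3*b1)*e13 + (a2*b3 - a3*b2)*e23
e12 coeff: (-5)*3 - (-2)*3 = -15 - (-6) = -9
e13 coeff: (-5)*(-1) - 3*3 = 5 - 9 = -4
e23 coeff: (-2)*(-1) - 3*3 = 2 - 9 = -7
|a wedge b|^2 = (-9)^2 + (-4)^2 + (-7)^2
= 81 + 16 + 49
= 146


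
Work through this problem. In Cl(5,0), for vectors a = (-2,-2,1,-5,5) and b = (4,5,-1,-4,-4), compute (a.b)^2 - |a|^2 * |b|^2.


a . b = (-2)*4 + (-2)*5 + 1*(-1) + (-5)*(-4) + 5*(-4)
= -8 + (-10) + (-1) + 20 + (-20) = -19
|a|^2 = (-2)^2 + (-2)^2 + 1^2 + (-5)^2 + 5^2 = 59
|b|^2 = 4^2 + 5^2 + (-1)^2 + (-4)^2 + (-4)^2 = 74
(a.b)^2 = (-19)^2 = 361
|a|^2 * |b|^2 = 59 * 74 = 4366
Result = 361 - 4366 = -4005


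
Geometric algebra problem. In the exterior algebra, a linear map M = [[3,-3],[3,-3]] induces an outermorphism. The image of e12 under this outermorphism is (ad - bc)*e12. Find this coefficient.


The outermorphism of a linear map f sends e1^e2 to f(e1)^f(e2).
f(e1) = 3*e1 + 3*e2
f(e2) = -3*e1 - 3*e2
f(e1) ^ f(e2) = (3*e1 + 3*e2) ^ (-3*e1 - 3*e2)
= 3*(-3)*e12 + 3*(-3)*e21
= (-9 - (-9))*e12
= 0*e12
Coefficient = 0


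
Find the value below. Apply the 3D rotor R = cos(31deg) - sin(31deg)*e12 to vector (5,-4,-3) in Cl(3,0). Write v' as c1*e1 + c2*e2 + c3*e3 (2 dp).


Rotor R = cos(31deg) - sin(31deg)*e12
Rotation angle theta = 2 * 31 = 62 degrees in the e12 plane (e1 -> e2).
The component perpendicular to the plane (e3) is invariant: v'_3 = v3 = -3.00
cos(62deg) = 0.4695, sin(62deg) = 0.8829
v'_1 = v1*cos(theta) - v2*sin(theta) = 5*0.4695 - (-4)*0.8829 = 5.88
v'_2 = v1*sin(theta) + v2*cos(theta) = 5*0.8829 + (-4)*0.4695 = 2.54
v' = 5.88*e1 + 2.54*e2 - 3.00*e3


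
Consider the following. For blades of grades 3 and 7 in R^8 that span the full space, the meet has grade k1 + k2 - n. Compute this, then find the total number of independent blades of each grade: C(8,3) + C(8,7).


Meet grade = grade(A) + grade(B) - n
= 3 + 7 - 8 = 2
C(8,3) = 56
C(8,7) = 8
dim_A + dim_B = 56 + 8 = 64


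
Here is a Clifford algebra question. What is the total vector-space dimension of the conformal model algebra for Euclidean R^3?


The conformal model of R^3 uses Cl(4,1): the 3 Euclidean generators plus two extra orthogonal generators e+ (e+^2 = +1) and e- (e-^2 = -1), from which the null vectors e0, einf are built.
Number of generators m = 3 + 2 = 5.
dim Cl(p,q) = 2^m = 2^5 = 32


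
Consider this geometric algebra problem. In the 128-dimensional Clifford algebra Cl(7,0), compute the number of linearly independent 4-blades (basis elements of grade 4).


Number of grade-k basis blades in Cl(p,q) with n = p + q is C(n, k).
n = 7 + 0 = 7
C(7, 4) = 7! / (4! * 3!)
= 5040 / (24 * 6)
= 35


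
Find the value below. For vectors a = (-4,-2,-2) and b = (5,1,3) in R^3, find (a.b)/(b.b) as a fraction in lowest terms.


Projection coefficient = (a . b) / (b . b)
a . b = (-4)*5 + (-2)*1 + (-2)*3
= -20 + (-2) + (-6) = -28
b . b = 5^2 + 1^2 + 3^2
= 25 + 1 + 9 = 35
Coefficient = -28/35
In lowest terms: -4/5


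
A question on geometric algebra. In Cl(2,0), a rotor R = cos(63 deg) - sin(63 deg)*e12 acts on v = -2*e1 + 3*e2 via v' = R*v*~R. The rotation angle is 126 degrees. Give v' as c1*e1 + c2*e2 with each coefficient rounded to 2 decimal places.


Rotor R = cos(63deg) - sin(63deg)*e12
Rotation angle theta = 2 * 63 = 126 degrees
v' = R*v*~R rotates v by theta.
cos(126deg) = -0.5878, sin(126deg) = 0.8090
v'_1 = -2*cos(126deg) - 3*sin(126deg)
= -2*(-0.5878) - 3*0.8090
= -1.25
v'_2 = -2*sin(126deg) + 3*cos(126deg)
= -2*0.8090 + 3*(-0.5878)
= -3.38
v' = -1.25*e1 - 3.38*e2


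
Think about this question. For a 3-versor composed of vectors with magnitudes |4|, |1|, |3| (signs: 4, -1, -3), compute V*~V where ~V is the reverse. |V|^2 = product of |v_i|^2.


Each vector v_i has |v_i|^2 = s_i^2
Squared scales: 4^2 = 16, (-1)^2 = 1, (-3)^2 = 9
|V|^2 = 16 * 1 * 9
= 144


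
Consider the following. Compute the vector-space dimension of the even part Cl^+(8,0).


Even subalgebra dimension = 2^(n-1)
n = 8 + 0 = 8
2^(8 - 1) = 2^7 = 128
Verification: sum of C(8,k) for even k = 1 + 28 + 70 + 28 + 1 = 128
Result = 128


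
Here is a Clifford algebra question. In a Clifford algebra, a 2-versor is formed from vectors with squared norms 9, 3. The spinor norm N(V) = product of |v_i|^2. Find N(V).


Spinor norm N(V) = |v1|^2 * |v2|^2 * ... * |v2|^2
= 9 * 3
Running product: 9, 27
N(V) = 27


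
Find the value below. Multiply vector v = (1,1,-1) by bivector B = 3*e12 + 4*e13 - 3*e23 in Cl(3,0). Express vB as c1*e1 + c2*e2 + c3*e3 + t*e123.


vB has grade-1 (vector) and grade-3 (trivector) parts: vB = (v _| B) + (v ^ B).
Vector part <vB>_1:
  e1: -v2*b12 - v3*b13 = -(1)*(3) - (-1)*(4) = 1
  e2: v1*b12 - v3*b23 = (1)*(3) - (-1)*(-3) = 0
  e3: v1*b13 + v2*b23 = (1)*(4) + (1)*(-3) = 1
Trivector part <vB>_3:
  e123: v1*b23 - v2*b13 + v3*b12 = (1)*(-3) - (1)*(4) + (-1)*(3) = -10
vB = 1*e1 + 0*e2 + 1*e3 - 10*e123


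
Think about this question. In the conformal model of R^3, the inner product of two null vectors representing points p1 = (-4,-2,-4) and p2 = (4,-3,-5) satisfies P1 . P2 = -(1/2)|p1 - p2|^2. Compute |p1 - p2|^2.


p1 - p2 = (-8, 1, 1)
|p1 - p2|^2 = (-8)^2 + 1^2 + 1^2
= 64 + 1 + 1
= 66


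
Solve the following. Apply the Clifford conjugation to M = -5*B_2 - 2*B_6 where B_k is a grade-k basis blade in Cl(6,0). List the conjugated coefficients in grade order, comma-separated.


Clifford conjugate sign for grade k: (-1)^(k(k+1)/2)
Grade 2: (-1)^(2*3/2) = (-1)^3 = -1, coeff -5 -> 5
Grade 6: (-1)^(6*7/2) = (-1)^21 = -1, coeff -2 -> 2
Conjugated coefficients: 5, 2


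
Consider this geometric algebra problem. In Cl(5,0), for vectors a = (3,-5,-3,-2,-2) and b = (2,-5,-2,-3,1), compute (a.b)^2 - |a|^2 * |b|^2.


a . b = 3*2 + (-5)*(-5) + (-3)*(-2) + (-2)*(-3) + (-2)*1
= 6 + 25 + 6 + 6 + (-2) = 41
|a|^2 = 3^2 + (-5)^2 + (-3)^2 + (-2)^2 + (-2)^2 = 51
|b|^2 = 2^2 + (-5)^2 + (-2)^2 + (-3)^2 + 1^2 = 43
(a.b)^2 = 41^2 = 1681
|a|^2 * |b|^2 = 51 * 43 = 2193
Result = 1681 - 2193 = -512


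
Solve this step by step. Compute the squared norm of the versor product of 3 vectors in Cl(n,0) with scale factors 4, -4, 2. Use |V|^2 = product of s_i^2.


Each vector v_i has |v_i|^2 = s_i^2
Squared scales: 4^2 = 16, (-4)^2 = 16, 2^2 = 4
|V|^2 = 16 * 16 * 4
= 1024
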